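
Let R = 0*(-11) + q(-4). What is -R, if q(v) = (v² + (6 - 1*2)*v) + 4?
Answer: -4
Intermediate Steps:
q(v) = 4 + v² + 4*v (q(v) = (v² + (6 - 2)*v) + 4 = (v² + 4*v) + 4 = 4 + v² + 4*v)
R = 4 (R = 0*(-11) + (4 + (-4)² + 4*(-4)) = 0 + (4 + 16 - 16) = 0 + 4 = 4)
-R = -1*4 = -4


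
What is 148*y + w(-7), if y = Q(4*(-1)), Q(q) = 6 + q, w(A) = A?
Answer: 289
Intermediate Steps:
y = 2 (y = 6 + 4*(-1) = 6 - 4 = 2)
148*y + w(-7) = 148*2 - 7 = 296 - 7 = 289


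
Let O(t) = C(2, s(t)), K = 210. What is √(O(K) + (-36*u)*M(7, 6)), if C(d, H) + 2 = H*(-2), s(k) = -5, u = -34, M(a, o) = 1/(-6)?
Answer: 14*I ≈ 14.0*I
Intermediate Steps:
M(a, o) = -⅙
C(d, H) = -2 - 2*H (C(d, H) = -2 + H*(-2) = -2 - 2*H)
O(t) = 8 (O(t) = -2 - 2*(-5) = -2 + 10 = 8)
√(O(K) + (-36*u)*M(7, 6)) = √(8 - 36*(-34)*(-⅙)) = √(8 + 1224*(-⅙)) = √(8 - 204) = √(-196) = 14*I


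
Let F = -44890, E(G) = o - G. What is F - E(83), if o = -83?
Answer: -44724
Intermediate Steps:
E(G) = -83 - G
F - E(83) = -44890 - (-83 - 1*83) = -44890 - (-83 - 83) = -44890 - 1*(-166) = -44890 + 166 = -44724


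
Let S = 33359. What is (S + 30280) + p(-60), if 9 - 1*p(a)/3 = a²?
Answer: 52866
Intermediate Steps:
p(a) = 27 - 3*a²
(S + 30280) + p(-60) = (33359 + 30280) + (27 - 3*(-60)²) = 63639 + (27 - 3*3600) = 63639 + (27 - 10800) = 63639 - 10773 = 52866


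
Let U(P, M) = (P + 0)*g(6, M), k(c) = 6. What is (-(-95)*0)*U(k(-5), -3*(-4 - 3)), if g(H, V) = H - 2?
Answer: 0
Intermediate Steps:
g(H, V) = -2 + H
U(P, M) = 4*P (U(P, M) = (P + 0)*(-2 + 6) = P*4 = 4*P)
(-(-95)*0)*U(k(-5), -3*(-4 - 3)) = (-(-95)*0)*(4*6) = -19*0*24 = 0*24 = 0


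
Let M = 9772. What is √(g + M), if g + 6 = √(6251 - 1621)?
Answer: √(9766 + √4630) ≈ 99.167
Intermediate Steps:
g = -6 + √4630 (g = -6 + √(6251 - 1621) = -6 + √4630 ≈ 62.044)
√(g + M) = √((-6 + √4630) + 9772) = √(9766 + √4630)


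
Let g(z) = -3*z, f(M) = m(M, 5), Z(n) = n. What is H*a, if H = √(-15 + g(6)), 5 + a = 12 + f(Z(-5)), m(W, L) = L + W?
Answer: 7*I*√33 ≈ 40.212*I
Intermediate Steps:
f(M) = 5 + M
a = 7 (a = -5 + (12 + (5 - 5)) = -5 + (12 + 0) = -5 + 12 = 7)
H = I*√33 (H = √(-15 - 3*6) = √(-15 - 18) = √(-33) = I*√33 ≈ 5.7446*I)
H*a = (I*√33)*7 = 7*I*√33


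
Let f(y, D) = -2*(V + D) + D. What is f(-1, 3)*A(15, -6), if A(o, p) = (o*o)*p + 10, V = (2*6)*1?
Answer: 36180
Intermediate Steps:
V = 12 (V = 12*1 = 12)
A(o, p) = 10 + p*o**2 (A(o, p) = o**2*p + 10 = p*o**2 + 10 = 10 + p*o**2)
f(y, D) = -24 - D (f(y, D) = -2*(12 + D) + D = (-24 - 2*D) + D = -24 - D)
f(-1, 3)*A(15, -6) = (-24 - 1*3)*(10 - 6*15**2) = (-24 - 3)*(10 - 6*225) = -27*(10 - 1350) = -27*(-1340) = 36180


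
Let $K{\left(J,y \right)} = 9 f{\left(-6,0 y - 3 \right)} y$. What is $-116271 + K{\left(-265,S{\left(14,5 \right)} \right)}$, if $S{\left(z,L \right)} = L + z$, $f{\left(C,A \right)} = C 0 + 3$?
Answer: $-115758$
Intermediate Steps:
$f{\left(C,A \right)} = 3$ ($f{\left(C,A \right)} = 0 + 3 = 3$)
$K{\left(J,y \right)} = 27 y$ ($K{\left(J,y \right)} = 9 \cdot 3 y = 27 y$)
$-116271 + K{\left(-265,S{\left(14,5 \right)} \right)} = -116271 + 27 \left(5 + 14\right) = -116271 + 27 \cdot 19 = -116271 + 513 = -115758$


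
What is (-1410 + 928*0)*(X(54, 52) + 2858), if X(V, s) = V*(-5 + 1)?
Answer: -3725220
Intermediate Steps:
X(V, s) = -4*V (X(V, s) = V*(-4) = -4*V)
(-1410 + 928*0)*(X(54, 52) + 2858) = (-1410 + 928*0)*(-4*54 + 2858) = (-1410 + 0)*(-216 + 2858) = -1410*2642 = -3725220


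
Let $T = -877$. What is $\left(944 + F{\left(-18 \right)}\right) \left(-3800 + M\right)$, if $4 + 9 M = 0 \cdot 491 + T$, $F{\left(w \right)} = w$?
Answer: $- \frac{32485006}{9} \approx -3.6094 \cdot 10^{6}$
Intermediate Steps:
$M = - \frac{881}{9}$ ($M = - \frac{4}{9} + \frac{0 \cdot 491 - 877}{9} = - \frac{4}{9} + \frac{0 - 877}{9} = - \frac{4}{9} + \frac{1}{9} \left(-877\right) = - \frac{4}{9} - \frac{877}{9} = - \frac{881}{9} \approx -97.889$)
$\left(944 + F{\left(-18 \right)}\right) \left(-3800 + M\right) = \left(944 - 18\right) \left(-3800 - \frac{881}{9}\right) = 926 \left(- \frac{35081}{9}\right) = - \frac{32485006}{9}$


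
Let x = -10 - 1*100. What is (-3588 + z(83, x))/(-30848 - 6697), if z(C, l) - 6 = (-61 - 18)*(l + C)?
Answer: 483/12515 ≈ 0.038594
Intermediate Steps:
x = -110 (x = -10 - 100 = -110)
z(C, l) = 6 - 79*C - 79*l (z(C, l) = 6 + (-61 - 18)*(l + C) = 6 - 79*(C + l) = 6 + (-79*C - 79*l) = 6 - 79*C - 79*l)
(-3588 + z(83, x))/(-30848 - 6697) = (-3588 + (6 - 79*83 - 79*(-110)))/(-30848 - 6697) = (-3588 + (6 - 6557 + 8690))/(-37545) = (-3588 + 2139)*(-1/37545) = -1449*(-1/37545) = 483/12515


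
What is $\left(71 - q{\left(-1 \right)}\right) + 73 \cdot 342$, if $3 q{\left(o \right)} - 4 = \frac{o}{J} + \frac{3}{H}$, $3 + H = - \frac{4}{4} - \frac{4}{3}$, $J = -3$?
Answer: $\frac{3605147}{144} \approx 25036.0$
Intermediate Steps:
$H = - \frac{16}{3}$ ($H = -3 - \left(1 + \frac{4}{3}\right) = -3 - \frac{7}{3} = - \frac{16}{3} \approx -5.3333$)
$q{\left(o \right)} = \frac{55}{48} - \frac{o}{9}$ ($q{\left(o \right)} = \frac{4}{3} + \frac{\frac{o}{-3} + \frac{3}{- \frac{16}{3}}}{3} = \frac{4}{3} + \frac{o \left(- \frac{1}{3}\right) + 3 \left(- \frac{3}{16}\right)}{3} = \frac{4}{3} + \frac{- \frac{o}{3} - \frac{9}{16}}{3} = \frac{4}{3} + \frac{- \frac{9}{16} - \frac{o}{3}}{3} = \frac{4}{3} - \left(\frac{3}{16} + \frac{o}{9}\right) = \frac{55}{48} - \frac{o}{9}$)
$\left(71 - q{\left(-1 \right)}\right) + 73 \cdot 342 = \left(71 - \left(\frac{55}{48} - - \frac{1}{9}\right)\right) + 73 \cdot 342 = \left(71 - \left(\frac{55}{48} + \frac{1}{9}\right)\right) + 24966 = \left(71 - \frac{181}{144}\right) + 24966 = \frac{10043}{144} + 24966 = \frac{3605147}{144}$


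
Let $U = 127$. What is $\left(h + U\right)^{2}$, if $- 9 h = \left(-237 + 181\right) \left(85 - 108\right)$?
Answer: $\frac{21025}{81} \approx 259.57$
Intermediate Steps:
$h = - \frac{1288}{9}$ ($h = - \frac{\left(-237 + 181\right) \left(85 - 108\right)}{9} = - \frac{\left(-56\right) \left(-23\right)}{9} = \left(- \frac{1}{9}\right) 1288 = - \frac{1288}{9} \approx -143.11$)
$\left(h + U\right)^{2} = \left(- \frac{1288}{9} + 127\right)^{2} = \left(- \frac{145}{9}\right)^{2} = \frac{21025}{81}$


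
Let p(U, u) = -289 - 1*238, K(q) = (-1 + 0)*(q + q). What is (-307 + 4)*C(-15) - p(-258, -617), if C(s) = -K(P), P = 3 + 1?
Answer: -1897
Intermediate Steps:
P = 4
K(q) = -2*q
p(U, u) = -527 (p(U, u) = -289 - 238 = -527)
C(s) = 8 (C(s) = -(-2)*4 = -1*(-8) = 8)
(-307 + 4)*C(-15) - p(-258, -617) = (-307 + 4)*8 - 1*(-527) = -303*8 + 527 = -2424 + 527 = -1897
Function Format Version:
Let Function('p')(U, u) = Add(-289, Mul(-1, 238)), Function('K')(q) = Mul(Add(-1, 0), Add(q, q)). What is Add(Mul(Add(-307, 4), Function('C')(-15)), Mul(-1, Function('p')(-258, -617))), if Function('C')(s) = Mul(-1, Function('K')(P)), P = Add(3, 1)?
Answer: -1897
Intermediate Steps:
P = 4
Function('K')(q) = Mul(-2, q) (Function('K')(q) = Mul(-1, Mul(2, q)) = Mul(-2, q))
Function('p')(U, u) = -527 (Function('p')(U, u) = Add(-289, -238) = -527)
Function('C')(s) = 8 (Function('C')(s) = Mul(-1, Mul(-2, 4)) = Mul(-1, -8) = 8)
Add(Mul(Add(-307, 4), Function('C')(-15)), Mul(-1, Function('p')(-258, -617))) = Add(Mul(Add(-307, 4), 8), Mul(-1, -527)) = Add(Mul(-303, 8), 527) = Add(-2424, 527) = -1897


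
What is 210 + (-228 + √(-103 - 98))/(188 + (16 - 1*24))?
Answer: 3131/15 + I*√201/180 ≈ 208.73 + 0.078764*I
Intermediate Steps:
210 + (-228 + √(-103 - 98))/(188 + (16 - 1*24)) = 210 + (-228 + √(-201))/(188 + (16 - 24)) = 210 + (-228 + I*√201)/(188 - 8) = 210 + (-228 + I*√201)/180 = 210 + (-228 + I*√201)*(1/180) = 210 + (-19/15 + I*√201/180) = 3131/15 + I*√201/180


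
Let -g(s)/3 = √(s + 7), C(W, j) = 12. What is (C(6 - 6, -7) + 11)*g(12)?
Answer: -69*√19 ≈ -300.76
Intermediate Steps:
g(s) = -3*√(7 + s) (g(s) = -3*√(s + 7) = -3*√(7 + s))
(C(6 - 6, -7) + 11)*g(12) = (12 + 11)*(-3*√(7 + 12)) = 23*(-3*√19) = -69*√19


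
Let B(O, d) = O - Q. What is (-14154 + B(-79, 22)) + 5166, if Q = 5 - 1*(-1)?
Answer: -9073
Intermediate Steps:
Q = 6 (Q = 5 + 1 = 6)
B(O, d) = -6 + O (B(O, d) = O - 1*6 = O - 6 = -6 + O)
(-14154 + B(-79, 22)) + 5166 = (-14154 + (-6 - 79)) + 5166 = (-14154 - 85) + 5166 = -14239 + 5166 = -9073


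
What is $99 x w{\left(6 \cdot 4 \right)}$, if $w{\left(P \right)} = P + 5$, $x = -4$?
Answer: $-11484$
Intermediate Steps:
$w{\left(P \right)} = 5 + P$
$99 x w{\left(6 \cdot 4 \right)} = 99 \left(-4\right) \left(5 + 6 \cdot 4\right) = - 396 \left(5 + 24\right) = \left(-396\right) 29 = -11484$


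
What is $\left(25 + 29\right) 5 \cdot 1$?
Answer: $270$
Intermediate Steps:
$\left(25 + 29\right) 5 \cdot 1 = 54 \cdot 5 = 270$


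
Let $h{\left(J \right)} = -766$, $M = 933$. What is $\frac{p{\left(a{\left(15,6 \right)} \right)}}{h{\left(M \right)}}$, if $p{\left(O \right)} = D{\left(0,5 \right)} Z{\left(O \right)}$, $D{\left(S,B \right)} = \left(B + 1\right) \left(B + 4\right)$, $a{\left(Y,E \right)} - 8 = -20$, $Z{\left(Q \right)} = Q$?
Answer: $\frac{324}{383} \approx 0.84595$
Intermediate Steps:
$a{\left(Y,E \right)} = -12$ ($a{\left(Y,E \right)} = 8 - 20 = -12$)
$D{\left(S,B \right)} = \left(1 + B\right) \left(4 + B\right)$
$p{\left(O \right)} = 54 O$ ($p{\left(O \right)} = \left(4 + 5^{2} + 5 \cdot 5\right) O = \left(4 + 25 + 25\right) O = 54 O$)
$\frac{p{\left(a{\left(15,6 \right)} \right)}}{h{\left(M \right)}} = \frac{54 \left(-12\right)}{-766} = \left(-648\right) \left(- \frac{1}{766}\right) = \frac{324}{383}$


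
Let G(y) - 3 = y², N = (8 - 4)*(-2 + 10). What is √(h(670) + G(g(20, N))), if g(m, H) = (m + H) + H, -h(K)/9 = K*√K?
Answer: √(7059 - 6030*√670) ≈ 386.04*I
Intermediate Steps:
h(K) = -9*K^(3/2) (h(K) = -9*K*√K = -9*K^(3/2))
N = 32 (N = 4*8 = 32)
g(m, H) = m + 2*H (g(m, H) = (H + m) + H = m + 2*H)
G(y) = 3 + y²
√(h(670) + G(g(20, N))) = √(-6030*√670 + (3 + (20 + 2*32)²)) = √(-6030*√670 + (3 + (20 + 64)²)) = √(-6030*√670 + (3 + 84²)) = √(-6030*√670 + (3 + 7056)) = √(-6030*√670 + 7059) = √(7059 - 6030*√670)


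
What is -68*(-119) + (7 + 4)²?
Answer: 8213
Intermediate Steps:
-68*(-119) + (7 + 4)² = 8092 + 11² = 8092 + 121 = 8213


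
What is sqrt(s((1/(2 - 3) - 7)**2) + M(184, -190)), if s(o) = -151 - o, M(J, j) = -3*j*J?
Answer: 11*sqrt(865) ≈ 323.52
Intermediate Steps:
M(J, j) = -3*J*j
sqrt(s((1/(2 - 3) - 7)**2) + M(184, -190)) = sqrt((-151 - (1/(2 - 3) - 7)**2) - 3*184*(-190)) = sqrt((-151 - (1/(-1) - 7)**2) + 104880) = sqrt((-151 - (-1 - 7)**2) + 104880) = sqrt((-151 - 1*(-8)**2) + 104880) = sqrt((-151 - 1*64) + 104880) = sqrt((-151 - 64) + 104880) = sqrt(-215 + 104880) = sqrt(104665) = 11*sqrt(865)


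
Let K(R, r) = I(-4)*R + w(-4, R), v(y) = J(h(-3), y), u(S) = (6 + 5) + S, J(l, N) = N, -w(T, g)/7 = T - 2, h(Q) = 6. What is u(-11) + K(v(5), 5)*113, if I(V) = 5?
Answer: 7571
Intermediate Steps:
w(T, g) = 14 - 7*T (w(T, g) = -7*(T - 2) = -7*(-2 + T) = 14 - 7*T)
u(S) = 11 + S
v(y) = y
K(R, r) = 42 + 5*R (K(R, r) = 5*R + (14 - 7*(-4)) = 5*R + (14 + 28) = 5*R + 42 = 42 + 5*R)
u(-11) + K(v(5), 5)*113 = (11 - 11) + (42 + 5*5)*113 = 0 + (42 + 25)*113 = 0 + 67*113 = 0 + 7571 = 7571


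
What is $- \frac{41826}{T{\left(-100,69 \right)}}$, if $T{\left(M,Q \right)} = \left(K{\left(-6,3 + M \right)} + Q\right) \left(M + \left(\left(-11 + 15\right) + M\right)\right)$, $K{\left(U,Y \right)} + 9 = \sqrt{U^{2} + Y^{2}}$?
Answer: $- \frac{125478}{57281} + \frac{20913 \sqrt{9445}}{572810} \approx 1.3576$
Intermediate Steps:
$K{\left(U,Y \right)} = -9 + \sqrt{U^{2} + Y^{2}}$
$T{\left(M,Q \right)} = \left(4 + 2 M\right) \left(-9 + Q + \sqrt{36 + \left(3 + M\right)^{2}}\right)$ ($T{\left(M,Q \right)} = \left(\left(-9 + \sqrt{\left(-6\right)^{2} + \left(3 + M\right)^{2}}\right) + Q\right) \left(M + \left(\left(-11 + 15\right) + M\right)\right) = \left(\left(-9 + \sqrt{36 + \left(3 + M\right)^{2}}\right) + Q\right) \left(M + \left(4 + M\right)\right) = \left(-9 + Q + \sqrt{36 + \left(3 + M\right)^{2}}\right) \left(4 + 2 M\right) = \left(4 + 2 M\right) \left(-9 + Q + \sqrt{36 + \left(3 + M\right)^{2}}\right)$)
$- \frac{41826}{T{\left(-100,69 \right)}} = - \frac{41826}{-36 + 4 \cdot 69 + 4 \sqrt{36 + \left(3 - 100\right)^{2}} + 2 \left(-100\right) 69 + 2 \left(-100\right) \left(-9 + \sqrt{36 + \left(3 - 100\right)^{2}}\right)} = - \frac{41826}{-36 + 276 + 4 \sqrt{36 + \left(-97\right)^{2}} - 13800 + 2 \left(-100\right) \left(-9 + \sqrt{36 + \left(-97\right)^{2}}\right)} = - \frac{41826}{-36 + 276 + 4 \sqrt{36 + 9409} - 13800 + 2 \left(-100\right) \left(-9 + \sqrt{36 + 9409}\right)} = - \frac{41826}{-36 + 276 + 4 \sqrt{9445} - 13800 + 2 \left(-100\right) \left(-9 + \sqrt{9445}\right)} = - \frac{41826}{-36 + 276 + 4 \sqrt{9445} - 13800 + \left(1800 - 200 \sqrt{9445}\right)} = - \frac{41826}{-11760 - 196 \sqrt{9445}}$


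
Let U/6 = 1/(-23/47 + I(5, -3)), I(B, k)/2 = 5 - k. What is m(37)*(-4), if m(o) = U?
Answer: -376/243 ≈ -1.5473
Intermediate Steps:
I(B, k) = 10 - 2*k (I(B, k) = 2*(5 - k) = 10 - 2*k)
U = 94/243 (U = 6/(-23/47 + (10 - 2*(-3))) = 6/(-23*1/47 + (10 + 6)) = 6/(-23/47 + 16) = 6/(729/47) = 6*(47/729) = 94/243 ≈ 0.38683)
m(o) = 94/243
m(37)*(-4) = (94/243)*(-4) = -376/243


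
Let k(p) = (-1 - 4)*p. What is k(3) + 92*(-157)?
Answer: -14459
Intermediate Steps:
k(p) = -5*p
k(3) + 92*(-157) = -5*3 + 92*(-157) = -15 - 14444 = -14459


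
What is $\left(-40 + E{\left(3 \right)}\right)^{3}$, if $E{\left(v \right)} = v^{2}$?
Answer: $-29791$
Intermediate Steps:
$\left(-40 + E{\left(3 \right)}\right)^{3} = \left(-40 + 3^{2}\right)^{3} = \left(-40 + 9\right)^{3} = \left(-31\right)^{3} = -29791$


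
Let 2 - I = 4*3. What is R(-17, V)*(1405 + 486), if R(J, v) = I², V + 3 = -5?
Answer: 189100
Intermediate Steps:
V = -8 (V = -3 - 5 = -8)
I = -10 (I = 2 - 4*3 = 2 - 1*12 = 2 - 12 = -10)
R(J, v) = 100 (R(J, v) = (-10)² = 100)
R(-17, V)*(1405 + 486) = 100*(1405 + 486) = 100*1891 = 189100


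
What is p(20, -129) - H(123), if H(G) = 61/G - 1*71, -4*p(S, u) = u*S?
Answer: 88007/123 ≈ 715.50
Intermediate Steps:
p(S, u) = -S*u/4 (p(S, u) = -u*S/4 = -S*u/4)
H(G) = -71 + 61/G (H(G) = 61/G - 71 = -71 + 61/G)
p(20, -129) - H(123) = -¼*20*(-129) - (-71 + 61/123) = 645 - (-71 + 61*(1/123)) = 645 - (-71 + 61/123) = 645 - 1*(-8672/123) = 645 + 8672/123 = 88007/123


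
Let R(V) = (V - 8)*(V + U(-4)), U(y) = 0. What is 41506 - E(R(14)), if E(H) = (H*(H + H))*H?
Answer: -1143902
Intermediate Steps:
R(V) = V*(-8 + V) (R(V) = (V - 8)*(V + 0) = (-8 + V)*V = V*(-8 + V))
E(H) = 2*H³ (E(H) = (H*(2*H))*H = (2*H²)*H = 2*H³)
41506 - E(R(14)) = 41506 - 2*(14*(-8 + 14))³ = 41506 - 2*(14*6)³ = 41506 - 2*84³ = 41506 - 2*592704 = 41506 - 1*1185408 = 41506 - 1185408 = -1143902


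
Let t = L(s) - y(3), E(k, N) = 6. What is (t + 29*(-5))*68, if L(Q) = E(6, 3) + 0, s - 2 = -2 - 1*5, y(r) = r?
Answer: -9656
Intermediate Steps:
s = -5 (s = 2 + (-2 - 1*5) = 2 + (-2 - 5) = 2 - 7 = -5)
L(Q) = 6 (L(Q) = 6 + 0 = 6)
t = 3 (t = 6 - 1*3 = 6 - 3 = 3)
(t + 29*(-5))*68 = (3 + 29*(-5))*68 = (3 - 145)*68 = -142*68 = -9656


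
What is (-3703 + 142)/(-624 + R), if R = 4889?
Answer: -3561/4265 ≈ -0.83494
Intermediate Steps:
(-3703 + 142)/(-624 + R) = (-3703 + 142)/(-624 + 4889) = -3561/4265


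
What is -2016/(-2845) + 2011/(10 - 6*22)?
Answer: -5475343/347090 ≈ -15.775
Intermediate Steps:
-2016/(-2845) + 2011/(10 - 6*22) = -2016*(-1/2845) + 2011/(10 - 132) = 2016/2845 + 2011/(-122) = 2016/2845 + 2011*(-1/122) = 2016/2845 - 2011/122 = -5475343/347090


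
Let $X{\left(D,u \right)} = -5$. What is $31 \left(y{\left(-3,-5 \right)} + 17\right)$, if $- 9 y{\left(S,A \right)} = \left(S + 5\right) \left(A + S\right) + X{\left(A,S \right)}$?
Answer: $\frac{1798}{3} \approx 599.33$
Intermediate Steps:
$y{\left(S,A \right)} = \frac{5}{9} - \frac{\left(5 + S\right) \left(A + S\right)}{9}$ ($y{\left(S,A \right)} = - \frac{\left(S + 5\right) \left(A + S\right) - 5}{9} = - \frac{\left(5 + S\right) \left(A + S\right) - 5}{9} = - \frac{-5 + \left(5 + S\right) \left(A + S\right)}{9} = \frac{5}{9} - \frac{\left(5 + S\right) \left(A + S\right)}{9}$)
$31 \left(y{\left(-3,-5 \right)} + 17\right) = 31 \left(\left(\frac{5}{9} - - \frac{25}{9} - - \frac{5}{3} - \frac{\left(-3\right)^{2}}{9} - \left(- \frac{5}{9}\right) \left(-3\right)\right) + 17\right) = 31 \left(\left(\frac{5}{9} + \frac{25}{9} + \frac{5}{3} - 1 - \frac{5}{3}\right) + 17\right) = 31 \left(\frac{7}{3} + 17\right) = 31 \cdot \frac{58}{3} = \frac{1798}{3}$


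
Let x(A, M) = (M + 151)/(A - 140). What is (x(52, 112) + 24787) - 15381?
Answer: 827465/88 ≈ 9403.0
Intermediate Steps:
x(A, M) = (151 + M)/(-140 + A)
(x(52, 112) + 24787) - 15381 = ((151 + 112)/(-140 + 52) + 24787) - 15381 = (263/(-88) + 24787) - 15381 = (-1/88*263 + 24787) - 15381 = (-263/88 + 24787) - 15381 = 2180993/88 - 15381 = 827465/88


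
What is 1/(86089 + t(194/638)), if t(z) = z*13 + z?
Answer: 319/27463749 ≈ 1.1615e-5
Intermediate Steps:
t(z) = 14*z (t(z) = 13*z + z = 14*z)
1/(86089 + t(194/638)) = 1/(86089 + 14*(194/638)) = 1/(86089 + 14*(194*(1/638))) = 1/(86089 + 14*(97/319)) = 1/(86089 + 1358/319) = 1/(27463749/319) = 319/27463749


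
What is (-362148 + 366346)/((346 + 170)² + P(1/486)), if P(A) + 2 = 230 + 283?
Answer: 4198/266767 ≈ 0.015737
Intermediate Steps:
P(A) = 511 (P(A) = -2 + (230 + 283) = -2 + 513 = 511)
(-362148 + 366346)/((346 + 170)² + P(1/486)) = (-362148 + 366346)/((346 + 170)² + 511) = 4198/(516² + 511) = 4198/(266256 + 511) = 4198/266767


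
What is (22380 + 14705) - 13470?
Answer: 23615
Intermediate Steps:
(22380 + 14705) - 13470 = 37085 - 13470 = 23615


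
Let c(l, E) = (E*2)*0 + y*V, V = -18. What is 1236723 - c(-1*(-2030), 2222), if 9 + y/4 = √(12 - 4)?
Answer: 1236075 + 144*√2 ≈ 1.2363e+6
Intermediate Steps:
y = -36 + 8*√2 (y = -36 + 4*√(12 - 4) = -36 + 4*√8 = -36 + 4*(2*√2) = -36 + 8*√2 ≈ -24.686)
c(l, E) = 648 - 144*√2 (c(l, E) = (E*2)*0 + (-36 + 8*√2)*(-18) = (2*E)*0 + (648 - 144*√2) = 0 + (648 - 144*√2) = 648 - 144*√2)
1236723 - c(-1*(-2030), 2222) = 1236723 - (648 - 144*√2) = 1236723 + (-648 + 144*√2) = 1236075 + 144*√2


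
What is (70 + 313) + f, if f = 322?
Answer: 705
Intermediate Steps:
(70 + 313) + f = (70 + 313) + 322 = 383 + 322 = 705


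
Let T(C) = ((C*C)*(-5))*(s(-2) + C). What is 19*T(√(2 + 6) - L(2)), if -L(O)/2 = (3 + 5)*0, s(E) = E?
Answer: 1520 - 1520*√2 ≈ -629.60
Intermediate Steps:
L(O) = 0 (L(O) = -2*(3 + 5)*0 = -16*0 = -2*0 = 0)
T(C) = -5*C²*(-2 + C) (T(C) = ((C*C)*(-5))*(-2 + C) = (C²*(-5))*(-2 + C) = (-5*C²)*(-2 + C) = -5*C²*(-2 + C))
19*T(√(2 + 6) - L(2)) = 19*(5*(√(2 + 6) - 1*0)²*(2 - (√(2 + 6) - 1*0))) = 19*(5*(√8 + 0)²*(2 - (√8 + 0))) = 19*(5*(2*√2 + 0)²*(2 - (2*√2 + 0))) = 19*(5*(2*√2)²*(2 - 2*√2)) = 19*(5*8*(2 - 2*√2)) = 19*(80 - 80*√2) = 1520 - 1520*√2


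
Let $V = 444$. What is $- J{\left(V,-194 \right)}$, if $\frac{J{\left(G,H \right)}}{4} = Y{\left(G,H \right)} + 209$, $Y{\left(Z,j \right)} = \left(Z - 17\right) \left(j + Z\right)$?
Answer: $-427836$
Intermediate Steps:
$Y{\left(Z,j \right)} = \left(-17 + Z\right) \left(Z + j\right)$
$J{\left(G,H \right)} = 836 - 68 G - 68 H + 4 G^{2} + 4 G H$ ($J{\left(G,H \right)} = 4 \left(\left(G^{2} - 17 G - 17 H + G H\right) + 209\right) = 4 \left(209 + G^{2} - 17 G - 17 H + G H\right) = 836 - 68 G - 68 H + 4 G^{2} + 4 G H$)
$- J{\left(V,-194 \right)} = - (836 - 30192 - -13192 + 4 \cdot 444^{2} + 4 \cdot 444 \left(-194\right)) = - (836 - 30192 + 13192 + 4 \cdot 197136 - 344544) = - (836 - 30192 + 13192 + 788544 - 344544) = \left(-1\right) 427836 = -427836$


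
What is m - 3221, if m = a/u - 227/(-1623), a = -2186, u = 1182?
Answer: -343466715/106577 ≈ -3222.7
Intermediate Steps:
m = -182198/106577 (m = -2186/1182 - 227/(-1623) = -2186*1/1182 - 227*(-1/1623) = -1093/591 + 227/1623 = -182198/106577 ≈ -1.7095)
m - 3221 = -182198/106577 - 3221 = -343466715/106577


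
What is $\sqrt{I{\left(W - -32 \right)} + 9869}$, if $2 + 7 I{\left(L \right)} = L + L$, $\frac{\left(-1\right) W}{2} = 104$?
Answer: $\frac{\sqrt{481103}}{7} \approx 99.088$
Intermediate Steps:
$W = -208$ ($W = \left(-2\right) 104 = -208$)
$I{\left(L \right)} = - \frac{2}{7} + \frac{2 L}{7}$ ($I{\left(L \right)} = - \frac{2}{7} + \frac{L + L}{7} = - \frac{2}{7} + \frac{2 L}{7}$)
$\sqrt{I{\left(W - -32 \right)} + 9869} = \sqrt{\left(- \frac{2}{7} + \frac{2 \left(-208 - -32\right)}{7}\right) + 9869} = \sqrt{\left(- \frac{2}{7} + \frac{2 \left(-208 + 32\right)}{7}\right) + 9869} = \sqrt{\left(- \frac{2}{7} + \frac{2}{7} \left(-176\right)\right) + 9869} = \sqrt{\left(- \frac{2}{7} - \frac{352}{7}\right) + 9869} = \sqrt{- \frac{354}{7} + 9869} = \sqrt{\frac{68729}{7}} = \frac{\sqrt{481103}}{7}$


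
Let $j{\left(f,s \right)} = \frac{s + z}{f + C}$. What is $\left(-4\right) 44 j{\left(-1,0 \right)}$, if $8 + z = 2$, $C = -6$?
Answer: $- \frac{1056}{7} \approx -150.86$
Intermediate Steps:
$z = -6$ ($z = -8 + 2 = -6$)
$j{\left(f,s \right)} = \frac{-6 + s}{-6 + f}$ ($j{\left(f,s \right)} = \frac{s - 6}{f - 6} = \frac{-6 + s}{-6 + f}$)
$\left(-4\right) 44 j{\left(-1,0 \right)} = \left(-4\right) 44 \frac{-6 + 0}{-6 - 1} = - 176 \frac{1}{-7} \left(-6\right) = - 176 \left(\left(- \frac{1}{7}\right) \left(-6\right)\right) = \left(-176\right) \frac{6}{7} = - \frac{1056}{7}$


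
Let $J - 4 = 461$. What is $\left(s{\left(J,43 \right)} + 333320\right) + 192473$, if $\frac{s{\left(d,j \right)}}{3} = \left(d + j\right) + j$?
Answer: $527446$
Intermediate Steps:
$J = 465$ ($J = 4 + 461 = 465$)
$s{\left(d,j \right)} = 3 d + 6 j$ ($s{\left(d,j \right)} = 3 \left(\left(d + j\right) + j\right) = 3 \left(d + 2 j\right) = 3 d + 6 j$)
$\left(s{\left(J,43 \right)} + 333320\right) + 192473 = \left(\left(3 \cdot 465 + 6 \cdot 43\right) + 333320\right) + 192473 = \left(\left(1395 + 258\right) + 333320\right) + 192473 = \left(1653 + 333320\right) + 192473 = 334973 + 192473 = 527446$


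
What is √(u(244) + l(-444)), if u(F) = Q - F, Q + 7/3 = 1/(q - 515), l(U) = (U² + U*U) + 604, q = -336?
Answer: 16*√10047346818/2553 ≈ 628.20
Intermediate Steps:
l(U) = 604 + 2*U² (l(U) = (U² + U²) + 604 = 2*U² + 604 = 604 + 2*U²)
Q = -5960/2553 (Q = -7/3 + 1/(-336 - 515) = -7/3 + 1/(-851) = -7/3 - 1/851 = -5960/2553 ≈ -2.3345)
u(F) = -5960/2553 - F
√(u(244) + l(-444)) = √((-5960/2553 - 1*244) + (604 + 2*(-444)²)) = √((-5960/2553 - 244) + (604 + 2*197136)) = √(-628892/2553 + (604 + 394272)) = √(-628892/2553 + 394876) = √(1007489536/2553) = 16*√10047346818/2553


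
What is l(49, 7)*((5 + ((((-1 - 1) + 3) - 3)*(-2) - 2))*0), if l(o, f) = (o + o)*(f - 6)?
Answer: 0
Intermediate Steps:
l(o, f) = 2*o*(-6 + f) (l(o, f) = (2*o)*(-6 + f) = 2*o*(-6 + f))
l(49, 7)*((5 + ((((-1 - 1) + 3) - 3)*(-2) - 2))*0) = (2*49*(-6 + 7))*((5 + ((((-1 - 1) + 3) - 3)*(-2) - 2))*0) = (2*49*1)*((5 + (((-2 + 3) - 3)*(-2) - 2))*0) = 98*((5 + ((1 - 3)*(-2) - 2))*0) = 98*((5 + (-2*(-2) - 2))*0) = 98*((5 + (4 - 2))*0) = 98*((5 + 2)*0) = 98*(7*0) = 98*0 = 0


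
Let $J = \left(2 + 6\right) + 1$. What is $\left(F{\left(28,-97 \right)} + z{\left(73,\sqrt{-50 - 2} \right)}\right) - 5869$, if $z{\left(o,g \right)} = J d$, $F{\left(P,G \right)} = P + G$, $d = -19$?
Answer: $-6109$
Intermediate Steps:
$J = 9$ ($J = 8 + 1 = 9$)
$F{\left(P,G \right)} = G + P$
$z{\left(o,g \right)} = -171$ ($z{\left(o,g \right)} = 9 \left(-19\right) = -171$)
$\left(F{\left(28,-97 \right)} + z{\left(73,\sqrt{-50 - 2} \right)}\right) - 5869 = \left(\left(-97 + 28\right) - 171\right) - 5869 = \left(-69 - 171\right) - 5869 = -240 - 5869 = -6109$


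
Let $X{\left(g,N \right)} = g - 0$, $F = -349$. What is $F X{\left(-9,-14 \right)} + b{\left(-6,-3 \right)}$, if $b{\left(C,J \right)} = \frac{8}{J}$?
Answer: $\frac{9415}{3} \approx 3138.3$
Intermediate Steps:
$X{\left(g,N \right)} = g$ ($X{\left(g,N \right)} = g + 0 = g$)
$F X{\left(-9,-14 \right)} + b{\left(-6,-3 \right)} = \left(-349\right) \left(-9\right) + \frac{8}{-3} = 3141 + 8 \left(- \frac{1}{3}\right) = 3141 - \frac{8}{3} = \frac{9415}{3}$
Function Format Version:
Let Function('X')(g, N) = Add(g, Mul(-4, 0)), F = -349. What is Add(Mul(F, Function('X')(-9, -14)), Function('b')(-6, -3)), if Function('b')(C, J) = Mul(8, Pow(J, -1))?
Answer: Rational(9415, 3) ≈ 3138.3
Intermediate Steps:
Function('X')(g, N) = g (Function('X')(g, N) = Add(g, 0) = g)
Add(Mul(F, Function('X')(-9, -14)), Function('b')(-6, -3)) = Add(Mul(-349, -9), Mul(8, Pow(-3, -1))) = Add(3141, Mul(8, Rational(-1, 3))) = Add(3141, Rational(-8, 3)) = Rational(9415, 3)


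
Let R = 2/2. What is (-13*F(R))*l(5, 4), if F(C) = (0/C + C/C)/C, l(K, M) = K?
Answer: -65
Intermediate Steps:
R = 1 (R = 2*(½) = 1)
F(C) = 1/C (F(C) = (0 + 1)/C = 1/C)
(-13*F(R))*l(5, 4) = -13/1*5 = -13*1*5 = -13*5 = -65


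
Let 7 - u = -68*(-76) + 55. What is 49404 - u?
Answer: 54620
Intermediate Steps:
u = -5216 (u = 7 - (-68*(-76) + 55) = 7 - (5168 + 55) = 7 - 1*5223 = 7 - 5223 = -5216)
49404 - u = 49404 - 1*(-5216) = 49404 + 5216 = 54620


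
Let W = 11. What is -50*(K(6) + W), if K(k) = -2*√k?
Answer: -550 + 100*√6 ≈ -305.05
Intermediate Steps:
-50*(K(6) + W) = -50*(-2*√6 + 11) = -50*(11 - 2*√6) = -550 + 100*√6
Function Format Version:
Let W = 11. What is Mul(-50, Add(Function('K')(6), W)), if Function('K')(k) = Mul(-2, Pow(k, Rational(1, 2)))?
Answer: Add(-550, Mul(100, Pow(6, Rational(1, 2)))) ≈ -305.05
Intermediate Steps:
Mul(-50, Add(Function('K')(6), W)) = Mul(-50, Add(Mul(-2, Pow(6, Rational(1, 2))), 11)) = Mul(-50, Add(11, Mul(-2, Pow(6, Rational(1, 2))))) = Add(-550, Mul(100, Pow(6, Rational(1, 2))))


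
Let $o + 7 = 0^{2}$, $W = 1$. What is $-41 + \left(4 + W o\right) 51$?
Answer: $-194$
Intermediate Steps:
$o = -7$ ($o = -7 + 0^{2} = -7 + 0 = -7$)
$-41 + \left(4 + W o\right) 51 = -41 + \left(4 + 1 \left(-7\right)\right) 51 = -41 + \left(4 - 7\right) 51 = -41 - 153 = -194$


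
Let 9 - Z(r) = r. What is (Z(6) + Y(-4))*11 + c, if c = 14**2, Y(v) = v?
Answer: 185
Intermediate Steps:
Z(r) = 9 - r
c = 196
(Z(6) + Y(-4))*11 + c = ((9 - 1*6) - 4)*11 + 196 = ((9 - 6) - 4)*11 + 196 = (3 - 4)*11 + 196 = -1*11 + 196 = -11 + 196 = 185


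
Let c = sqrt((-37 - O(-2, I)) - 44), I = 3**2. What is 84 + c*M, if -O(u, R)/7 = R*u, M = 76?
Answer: 84 + 228*I*sqrt(23) ≈ 84.0 + 1093.4*I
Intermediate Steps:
I = 9
O(u, R) = -7*R*u
c = 3*I*sqrt(23) (c = sqrt((-37 - (-7)*9*(-2)) - 44) = sqrt((-37 - 1*126) - 44) = sqrt((-37 - 126) - 44) = sqrt(-163 - 44) = sqrt(-207) = 3*I*sqrt(23) ≈ 14.387*I)
84 + c*M = 84 + (3*I*sqrt(23))*76 = 84 + 228*I*sqrt(23)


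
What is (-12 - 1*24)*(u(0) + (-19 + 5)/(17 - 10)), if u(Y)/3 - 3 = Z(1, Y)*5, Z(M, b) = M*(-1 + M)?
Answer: -252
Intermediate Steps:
u(Y) = 9 (u(Y) = 9 + 3*((1*(-1 + 1))*5) = 9 + 3*((1*0)*5) = 9 + 3*(0*5) = 9 + 3*0 = 9 + 0 = 9)
(-12 - 1*24)*(u(0) + (-19 + 5)/(17 - 10)) = (-12 - 1*24)*(9 + (-19 + 5)/(17 - 10)) = (-12 - 24)*(9 - 14/7) = -36*(9 - 14*⅐) = -36*(9 - 2) = -36*7 = -252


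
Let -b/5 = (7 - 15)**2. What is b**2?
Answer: 102400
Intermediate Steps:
b = -320 (b = -5*(7 - 15)**2 = -5*(-8)**2 = -5*64 = -320)
b**2 = (-320)**2 = 102400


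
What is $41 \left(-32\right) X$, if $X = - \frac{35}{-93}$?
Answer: $- \frac{45920}{93} \approx -493.76$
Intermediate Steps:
$X = \frac{35}{93}$ ($X = \left(-35\right) \left(- \frac{1}{93}\right) = \frac{35}{93} \approx 0.37634$)
$41 \left(-32\right) X = 41 \left(-32\right) \frac{35}{93} = \left(-1312\right) \frac{35}{93} = - \frac{45920}{93}$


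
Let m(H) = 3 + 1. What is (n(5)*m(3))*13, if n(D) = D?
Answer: 260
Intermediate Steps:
m(H) = 4
(n(5)*m(3))*13 = (5*4)*13 = 20*13 = 260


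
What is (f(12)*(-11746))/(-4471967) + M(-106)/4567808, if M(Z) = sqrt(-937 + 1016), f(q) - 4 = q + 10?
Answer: 305396/4471967 + sqrt(79)/4567808 ≈ 0.068293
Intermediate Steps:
f(q) = 14 + q (f(q) = 4 + (q + 10) = 4 + (10 + q) = 14 + q)
M(Z) = sqrt(79)
(f(12)*(-11746))/(-4471967) + M(-106)/4567808 = ((14 + 12)*(-11746))/(-4471967) + sqrt(79)/4567808 = (26*(-11746))*(-1/4471967) + sqrt(79)*(1/4567808) = -305396*(-1/4471967) + sqrt(79)/4567808 = 305396/4471967 + sqrt(79)/4567808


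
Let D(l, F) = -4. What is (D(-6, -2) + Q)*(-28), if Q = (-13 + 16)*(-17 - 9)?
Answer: 2296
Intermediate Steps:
Q = -78 (Q = 3*(-26) = -78)
(D(-6, -2) + Q)*(-28) = (-4 - 78)*(-28) = -82*(-28) = 2296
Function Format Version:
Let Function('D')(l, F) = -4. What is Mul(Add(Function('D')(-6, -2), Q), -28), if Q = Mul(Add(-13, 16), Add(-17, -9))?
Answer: 2296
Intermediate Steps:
Q = -78 (Q = Mul(3, -26) = -78)
Mul(Add(Function('D')(-6, -2), Q), -28) = Mul(Add(-4, -78), -28) = Mul(-82, -28) = 2296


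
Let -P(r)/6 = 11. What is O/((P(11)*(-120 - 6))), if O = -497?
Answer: -71/1188 ≈ -0.059764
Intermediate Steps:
P(r) = -66 (P(r) = -6*11 = -66)
O/((P(11)*(-120 - 6))) = -497*(-1/(66*(-120 - 6))) = -497/((-66*(-126))) = -497/8316 = -497*1/8316 = -71/1188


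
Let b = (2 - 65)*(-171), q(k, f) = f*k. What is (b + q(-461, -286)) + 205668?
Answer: 348287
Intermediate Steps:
b = 10773 (b = -63*(-171) = 10773)
(b + q(-461, -286)) + 205668 = (10773 - 286*(-461)) + 205668 = (10773 + 131846) + 205668 = 142619 + 205668 = 348287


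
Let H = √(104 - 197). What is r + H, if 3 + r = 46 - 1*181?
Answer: -138 + I*√93 ≈ -138.0 + 9.6436*I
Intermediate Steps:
r = -138 (r = -3 + (46 - 1*181) = -3 + (46 - 181) = -3 - 135 = -138)
H = I*√93 (H = √(-93) = I*√93 ≈ 9.6436*I)
r + H = -138 + I*√93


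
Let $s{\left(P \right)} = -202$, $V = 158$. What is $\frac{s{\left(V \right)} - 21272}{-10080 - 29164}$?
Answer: $\frac{10737}{19622} \approx 0.54719$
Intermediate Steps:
$\frac{s{\left(V \right)} - 21272}{-10080 - 29164} = \frac{-202 - 21272}{-10080 - 29164} = - \frac{21474}{-39244} = \left(-21474\right) \left(- \frac{1}{39244}\right) = \frac{10737}{19622}$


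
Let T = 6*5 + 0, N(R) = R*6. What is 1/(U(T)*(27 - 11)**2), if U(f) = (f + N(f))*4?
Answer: 1/215040 ≈ 4.6503e-6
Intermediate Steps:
N(R) = 6*R
T = 30 (T = 30 + 0 = 30)
U(f) = 28*f (U(f) = (f + 6*f)*4 = (7*f)*4 = 28*f)
1/(U(T)*(27 - 11)**2) = 1/((28*30)*(27 - 11)**2) = 1/(840*16**2) = 1/(840*256) = 1/215040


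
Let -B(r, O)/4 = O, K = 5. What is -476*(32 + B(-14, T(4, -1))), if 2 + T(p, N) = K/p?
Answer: -16660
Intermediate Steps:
T(p, N) = -2 + 5/p
B(r, O) = -4*O
-476*(32 + B(-14, T(4, -1))) = -476*(32 - 4*(-2 + 5/4)) = -476*(32 - 4*(-¾)) = -476*(32 + 3) = -476*35 = -16660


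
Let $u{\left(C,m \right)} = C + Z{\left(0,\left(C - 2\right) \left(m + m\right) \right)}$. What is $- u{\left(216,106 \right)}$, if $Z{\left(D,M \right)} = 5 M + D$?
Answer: $-227056$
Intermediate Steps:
$Z{\left(D,M \right)} = D + 5 M$
$u{\left(C,m \right)} = C + 10 m \left(-2 + C\right)$ ($u{\left(C,m \right)} = C + \left(0 + 5 \left(C - 2\right) \left(m + m\right)\right) = C + \left(0 + 5 \left(-2 + C\right) 2 m\right) = C + \left(0 + 5 \cdot 2 m \left(-2 + C\right)\right) = C + \left(0 + 10 m \left(-2 + C\right)\right) = C + 10 m \left(-2 + C\right)$)
$- u{\left(216,106 \right)} = - (216 + 10 \cdot 106 \left(-2 + 216\right)) = - (216 + 10 \cdot 106 \cdot 214) = - (216 + 226840) = \left(-1\right) 227056 = -227056$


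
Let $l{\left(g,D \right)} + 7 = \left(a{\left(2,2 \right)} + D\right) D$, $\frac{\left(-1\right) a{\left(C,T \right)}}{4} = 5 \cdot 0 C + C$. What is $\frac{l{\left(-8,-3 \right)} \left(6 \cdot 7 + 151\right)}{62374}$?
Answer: $\frac{193}{2399} \approx 0.08045$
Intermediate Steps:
$a{\left(C,T \right)} = - 4 C$ ($a{\left(C,T \right)} = - 4 \left(5 \cdot 0 C + C\right) = - 4 \left(5 \cdot 0 + C\right) = - 4 \left(0 + C\right) = - 4 C$)
$l{\left(g,D \right)} = -7 + D \left(-8 + D\right)$ ($l{\left(g,D \right)} = -7 + \left(\left(-4\right) 2 + D\right) D = -7 + \left(-8 + D\right) D = -7 + D \left(-8 + D\right)$)
$\frac{l{\left(-8,-3 \right)} \left(6 \cdot 7 + 151\right)}{62374} = \frac{\left(-7 + \left(-3\right)^{2} - -24\right) \left(6 \cdot 7 + 151\right)}{62374} = \left(-7 + 9 + 24\right) \left(42 + 151\right) \frac{1}{62374} = 26 \cdot 193 \cdot \frac{1}{62374} = 5018 \cdot \frac{1}{62374} = \frac{193}{2399}$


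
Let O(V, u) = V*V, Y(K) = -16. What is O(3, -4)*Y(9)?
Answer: -144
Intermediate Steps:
O(V, u) = V²
O(3, -4)*Y(9) = 3²*(-16) = 9*(-16) = -144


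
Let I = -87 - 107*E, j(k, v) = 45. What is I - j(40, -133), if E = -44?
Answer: 4576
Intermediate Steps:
I = 4621 (I = -87 - 107*(-44) = -87 + 4708 = 4621)
I - j(40, -133) = 4621 - 1*45 = 4621 - 45 = 4576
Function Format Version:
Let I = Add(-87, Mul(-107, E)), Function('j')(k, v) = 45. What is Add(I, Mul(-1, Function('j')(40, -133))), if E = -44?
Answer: 4576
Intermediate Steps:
I = 4621 (I = Add(-87, Mul(-107, -44)) = Add(-87, 4708) = 4621)
Add(I, Mul(-1, Function('j')(40, -133))) = Add(4621, Mul(-1, 45)) = Add(4621, -45) = 4576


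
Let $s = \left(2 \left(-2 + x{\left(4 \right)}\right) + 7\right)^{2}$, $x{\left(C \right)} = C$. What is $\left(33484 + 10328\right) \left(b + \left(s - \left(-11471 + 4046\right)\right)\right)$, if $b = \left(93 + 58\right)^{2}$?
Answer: $1329562764$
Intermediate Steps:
$b = 22801$ ($b = 151^{2} = 22801$)
$s = 121$ ($s = \left(2 \left(-2 + 4\right) + 7\right)^{2} = \left(2 \cdot 2 + 7\right)^{2} = \left(4 + 7\right)^{2} = 11^{2} = 121$)
$\left(33484 + 10328\right) \left(b + \left(s - \left(-11471 + 4046\right)\right)\right) = \left(33484 + 10328\right) \left(22801 + \left(121 - \left(-11471 + 4046\right)\right)\right) = 43812 \left(22801 + \left(121 - -7425\right)\right) = 43812 \left(22801 + \left(121 + 7425\right)\right) = 43812 \left(22801 + 7546\right) = 43812 \cdot 30347 = 1329562764$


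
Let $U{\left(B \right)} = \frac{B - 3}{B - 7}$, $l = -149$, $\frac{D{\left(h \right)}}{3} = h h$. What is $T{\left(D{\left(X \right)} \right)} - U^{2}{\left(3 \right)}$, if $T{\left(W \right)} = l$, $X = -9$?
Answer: $-149$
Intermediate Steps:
$D{\left(h \right)} = 3 h^{2}$ ($D{\left(h \right)} = 3 h h = 3 h^{2}$)
$U{\left(B \right)} = \frac{-3 + B}{-7 + B}$
$T{\left(W \right)} = -149$
$T{\left(D{\left(X \right)} \right)} - U^{2}{\left(3 \right)} = -149 - \left(\frac{-3 + 3}{-7 + 3}\right)^{2} = -149 - \left(\frac{1}{-4} \cdot 0\right)^{2} = -149 - \left(\left(- \frac{1}{4}\right) 0\right)^{2} = -149 - 0^{2} = -149 - 0 = -149 + 0 = -149$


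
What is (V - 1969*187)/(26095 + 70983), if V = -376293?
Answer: -372248/48539 ≈ -7.6691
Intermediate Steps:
(V - 1969*187)/(26095 + 70983) = (-376293 - 1969*187)/(26095 + 70983) = (-376293 - 368203)/97078 = -744496*1/97078 = -372248/48539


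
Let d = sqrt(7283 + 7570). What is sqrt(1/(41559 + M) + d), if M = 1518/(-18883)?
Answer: sqrt(345832293 + 14372416463409*sqrt(14853))/3791097 ≈ 11.040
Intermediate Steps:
M = -66/821 (M = 1518*(-1/18883) = -66/821 ≈ -0.080390)
d = sqrt(14853) ≈ 121.87
sqrt(1/(41559 + M) + d) = sqrt(1/(41559 - 66/821) + sqrt(14853)) = sqrt(1/(34119873/821) + sqrt(14853)) = sqrt(821/34119873 + sqrt(14853))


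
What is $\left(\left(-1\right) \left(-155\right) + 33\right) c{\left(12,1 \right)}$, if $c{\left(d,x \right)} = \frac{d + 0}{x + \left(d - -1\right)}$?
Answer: $\frac{1128}{7} \approx 161.14$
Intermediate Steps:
$c{\left(d,x \right)} = \frac{d}{1 + d + x}$ ($c{\left(d,x \right)} = \frac{d}{x + \left(d + 1\right)} = \frac{d}{x + \left(1 + d\right)} = \frac{d}{1 + d + x}$)
$\left(\left(-1\right) \left(-155\right) + 33\right) c{\left(12,1 \right)} = \left(\left(-1\right) \left(-155\right) + 33\right) \frac{12}{1 + 12 + 1} = \left(155 + 33\right) \frac{12}{14} = 188 \cdot 12 \cdot \frac{1}{14} = 188 \cdot \frac{6}{7} = \frac{1128}{7}$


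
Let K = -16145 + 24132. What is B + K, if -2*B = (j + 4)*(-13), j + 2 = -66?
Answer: 7571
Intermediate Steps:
j = -68 (j = -2 - 66 = -68)
B = -416 (B = -(-68 + 4)*(-13)/2 = -(-32)*(-13) = -½*832 = -416)
K = 7987
B + K = -416 + 7987 = 7571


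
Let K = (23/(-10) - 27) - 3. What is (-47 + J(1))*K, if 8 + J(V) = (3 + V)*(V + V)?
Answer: 15181/10 ≈ 1518.1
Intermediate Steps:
K = -323/10 (K = (23*(-⅒) - 27) - 3 = (-23/10 - 27) - 3 = -293/10 - 3 = -323/10 ≈ -32.300)
J(V) = -8 + 2*V*(3 + V) (J(V) = -8 + (3 + V)*(V + V) = -8 + (3 + V)*(2*V) = -8 + 2*V*(3 + V))
(-47 + J(1))*K = (-47 + (-8 + 2*1² + 6*1))*(-323/10) = (-47 + (-8 + 2*1 + 6))*(-323/10) = (-47 + (-8 + 2 + 6))*(-323/10) = (-47 + 0)*(-323/10) = -47*(-323/10) = 15181/10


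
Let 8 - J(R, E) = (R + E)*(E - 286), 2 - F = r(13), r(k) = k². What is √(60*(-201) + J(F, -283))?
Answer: I*√268102 ≈ 517.79*I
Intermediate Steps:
F = -167 (F = 2 - 1*13² = 2 - 1*169 = 2 - 169 = -167)
J(R, E) = 8 - (-286 + E)*(E + R) (J(R, E) = 8 - (R + E)*(E - 286) = 8 - (E + R)*(-286 + E) = 8 - (-286 + E)*(E + R))
√(60*(-201) + J(F, -283)) = √(60*(-201) + (8 - 1*(-283)² + 286*(-283) + 286*(-167) - 1*(-283)*(-167))) = √(-12060 + (8 - 1*80089 - 80938 - 47762 - 47261)) = √(-12060 + (8 - 80089 - 80938 - 47762 - 47261)) = √(-12060 - 256042) = √(-268102) = I*√268102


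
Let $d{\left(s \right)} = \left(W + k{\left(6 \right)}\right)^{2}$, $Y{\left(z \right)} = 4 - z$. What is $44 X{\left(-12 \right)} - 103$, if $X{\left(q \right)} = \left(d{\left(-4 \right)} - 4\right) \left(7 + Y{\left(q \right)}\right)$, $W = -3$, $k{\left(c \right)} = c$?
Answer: $4957$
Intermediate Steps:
$d{\left(s \right)} = 9$ ($d{\left(s \right)} = \left(-3 + 6\right)^{2} = 3^{2} = 9$)
$X{\left(q \right)} = 55 - 5 q$ ($X{\left(q \right)} = \left(9 - 4\right) \left(7 - \left(-4 + q\right)\right) = 5 \left(11 - q\right) = 55 - 5 q$)
$44 X{\left(-12 \right)} - 103 = 44 \left(55 - -60\right) - 103 = 44 \left(55 + 60\right) - 103 = 44 \cdot 115 - 103 = 5060 - 103 = 4957$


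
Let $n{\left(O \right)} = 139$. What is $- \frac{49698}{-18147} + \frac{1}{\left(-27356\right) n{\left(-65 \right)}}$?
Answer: $\frac{62991943895}{23001225716} \approx 2.7386$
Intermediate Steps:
$- \frac{49698}{-18147} + \frac{1}{\left(-27356\right) n{\left(-65 \right)}} = - \frac{49698}{-18147} + \frac{1}{\left(-27356\right) 139} = \left(-49698\right) \left(- \frac{1}{18147}\right) - \frac{1}{3802484} = \frac{16566}{6049} - \frac{1}{3802484} = \frac{62991943895}{23001225716}$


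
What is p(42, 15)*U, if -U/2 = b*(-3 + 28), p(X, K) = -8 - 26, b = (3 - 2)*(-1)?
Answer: -1700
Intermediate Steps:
b = -1 (b = 1*(-1) = -1)
p(X, K) = -34
U = 50 (U = -(-2)*(-3 + 28) = -(-2)*25 = -2*(-25) = 50)
p(42, 15)*U = -34*50 = -1700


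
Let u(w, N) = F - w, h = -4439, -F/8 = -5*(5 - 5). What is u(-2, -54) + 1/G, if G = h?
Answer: 8877/4439 ≈ 1.9998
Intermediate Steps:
F = 0 (F = -(-40)*(5 - 5) = -(-40)*0 = -8*0 = 0)
u(w, N) = -w (u(w, N) = 0 - w = -w)
G = -4439
u(-2, -54) + 1/G = -1*(-2) + 1/(-4439) = 2 - 1/4439 = 8877/4439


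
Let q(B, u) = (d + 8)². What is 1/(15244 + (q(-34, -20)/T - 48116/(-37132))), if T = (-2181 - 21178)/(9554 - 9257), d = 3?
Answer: 216841597/3305480686908 ≈ 6.5601e-5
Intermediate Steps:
T = -23359/297 ≈ -78.650
q(B, u) = 121 (q(B, u) = (3 + 8)² = 11² = 121)
1/(15244 + (q(-34, -20)/T - 48116/(-37132))) = 1/(15244 + (121/(-23359/297) - 48116/(-37132))) = 1/(15244 + (121*(-297/23359) - 48116*(-1/37132))) = 1/(15244 + (-35937/23359 + 12029/9283)) = 1/(15244 - 52617760/216841597) = 1/(3305480686908/216841597) = 216841597/3305480686908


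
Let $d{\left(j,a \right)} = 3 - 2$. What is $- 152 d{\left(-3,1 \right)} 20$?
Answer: $-3040$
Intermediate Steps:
$d{\left(j,a \right)} = 1$
$- 152 d{\left(-3,1 \right)} 20 = \left(-152\right) 1 \cdot 20 = \left(-152\right) 20 = -3040$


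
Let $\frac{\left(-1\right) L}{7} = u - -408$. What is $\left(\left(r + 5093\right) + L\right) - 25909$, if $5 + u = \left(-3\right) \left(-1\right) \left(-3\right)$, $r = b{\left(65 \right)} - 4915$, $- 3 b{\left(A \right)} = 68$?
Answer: $- \frac{85535}{3} \approx -28512.0$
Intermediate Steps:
$b{\left(A \right)} = - \frac{68}{3}$ ($b{\left(A \right)} = \left(- \frac{1}{3}\right) 68 = - \frac{68}{3}$)
$r = - \frac{14813}{3}$ ($r = - \frac{68}{3} - 4915 = - \frac{14813}{3} \approx -4937.7$)
$u = -14$ ($u = -5 + \left(-3\right) \left(-1\right) \left(-3\right) = -5 + 3 \left(-3\right) = -5 - 9 = -14$)
$L = -2758$ ($L = - 7 \left(-14 - -408\right) = - 7 \left(-14 + 408\right) = \left(-7\right) 394 = -2758$)
$\left(\left(r + 5093\right) + L\right) - 25909 = \left(\left(- \frac{14813}{3} + 5093\right) - 2758\right) - 25909 = \left(\frac{466}{3} - 2758\right) - 25909 = - \frac{7808}{3} - 25909 = - \frac{85535}{3}$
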